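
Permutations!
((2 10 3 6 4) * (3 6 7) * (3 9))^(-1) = (2 4 6 10)(3 9 7)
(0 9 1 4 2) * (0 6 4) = (0 9 1)(2 6 4) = [9, 0, 6, 3, 2, 5, 4, 7, 8, 1]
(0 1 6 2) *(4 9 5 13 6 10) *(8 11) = (0 1 10 4 9 5 13 6 2)(8 11) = [1, 10, 0, 3, 9, 13, 2, 7, 11, 5, 4, 8, 12, 6]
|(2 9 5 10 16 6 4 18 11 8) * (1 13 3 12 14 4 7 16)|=|(1 13 3 12 14 4 18 11 8 2 9 5 10)(6 7 16)|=39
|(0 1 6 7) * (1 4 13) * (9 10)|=6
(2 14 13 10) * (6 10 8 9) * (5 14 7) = [0, 1, 7, 3, 4, 14, 10, 5, 9, 6, 2, 11, 12, 8, 13] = (2 7 5 14 13 8 9 6 10)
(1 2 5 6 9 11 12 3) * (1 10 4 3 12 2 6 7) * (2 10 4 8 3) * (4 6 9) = [0, 9, 5, 6, 2, 7, 4, 1, 3, 11, 8, 10, 12] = (12)(1 9 11 10 8 3 6 4 2 5 7)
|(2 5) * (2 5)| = 1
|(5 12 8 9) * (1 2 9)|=6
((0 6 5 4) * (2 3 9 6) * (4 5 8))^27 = (0 4 8 6 9 3 2)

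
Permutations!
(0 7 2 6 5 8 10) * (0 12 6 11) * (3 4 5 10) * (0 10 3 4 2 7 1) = (0 1)(2 11 10 12 6 3)(4 5 8) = [1, 0, 11, 2, 5, 8, 3, 7, 4, 9, 12, 10, 6]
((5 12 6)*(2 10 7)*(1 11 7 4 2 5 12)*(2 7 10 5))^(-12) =((1 11 10 4 7 2 5)(6 12))^(-12) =(12)(1 10 7 5 11 4 2)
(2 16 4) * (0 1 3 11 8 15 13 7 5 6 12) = (0 1 3 11 8 15 13 7 5 6 12)(2 16 4) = [1, 3, 16, 11, 2, 6, 12, 5, 15, 9, 10, 8, 0, 7, 14, 13, 4]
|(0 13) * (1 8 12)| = |(0 13)(1 8 12)| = 6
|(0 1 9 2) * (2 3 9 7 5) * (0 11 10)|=14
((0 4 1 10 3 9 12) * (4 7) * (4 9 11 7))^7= (0 9 11 10 4 12 7 3 1)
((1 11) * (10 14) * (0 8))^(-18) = (14)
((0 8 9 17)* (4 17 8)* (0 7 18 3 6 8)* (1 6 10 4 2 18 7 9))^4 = ((0 2 18 3 10 4 17 9)(1 6 8))^4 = (0 10)(1 6 8)(2 4)(3 9)(17 18)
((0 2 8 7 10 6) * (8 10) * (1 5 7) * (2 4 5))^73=((0 4 5 7 8 1 2 10 6))^73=(0 4 5 7 8 1 2 10 6)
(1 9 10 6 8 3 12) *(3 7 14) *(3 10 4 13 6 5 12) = (1 9 4 13 6 8 7 14 10 5 12) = [0, 9, 2, 3, 13, 12, 8, 14, 7, 4, 5, 11, 1, 6, 10]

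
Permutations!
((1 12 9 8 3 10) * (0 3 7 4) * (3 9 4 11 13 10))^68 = (0 12 10 11 8)(1 13 7 9 4)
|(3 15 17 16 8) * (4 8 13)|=7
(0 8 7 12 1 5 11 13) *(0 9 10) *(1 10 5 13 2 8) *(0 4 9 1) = (1 13)(2 8 7 12 10 4 9 5 11) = [0, 13, 8, 3, 9, 11, 6, 12, 7, 5, 4, 2, 10, 1]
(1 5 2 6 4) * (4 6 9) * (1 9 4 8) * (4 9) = [0, 5, 9, 3, 4, 2, 6, 7, 1, 8] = (1 5 2 9 8)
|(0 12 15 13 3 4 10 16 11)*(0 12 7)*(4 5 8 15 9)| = 30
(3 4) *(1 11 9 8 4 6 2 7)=(1 11 9 8 4 3 6 2 7)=[0, 11, 7, 6, 3, 5, 2, 1, 4, 8, 10, 9]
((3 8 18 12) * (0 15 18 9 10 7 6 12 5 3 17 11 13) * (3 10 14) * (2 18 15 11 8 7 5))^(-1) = (0 13 11)(2 18)(3 14 9 8 17 12 6 7)(5 10)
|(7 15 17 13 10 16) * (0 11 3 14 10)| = 10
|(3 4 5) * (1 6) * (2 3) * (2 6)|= 6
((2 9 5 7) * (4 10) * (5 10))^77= (2 7 5 4 10 9)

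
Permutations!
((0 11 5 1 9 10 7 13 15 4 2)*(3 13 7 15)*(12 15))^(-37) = (0 1 12 2 5 10 4 11 9 15)(3 13)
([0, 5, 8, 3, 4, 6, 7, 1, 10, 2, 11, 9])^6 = [0, 6, 8, 3, 4, 7, 1, 5, 10, 2, 11, 9]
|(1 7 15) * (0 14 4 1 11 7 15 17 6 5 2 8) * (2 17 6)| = |(0 14 4 1 15 11 7 6 5 17 2 8)| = 12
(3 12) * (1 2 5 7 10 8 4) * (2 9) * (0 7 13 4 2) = (0 7 10 8 2 5 13 4 1 9)(3 12) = [7, 9, 5, 12, 1, 13, 6, 10, 2, 0, 8, 11, 3, 4]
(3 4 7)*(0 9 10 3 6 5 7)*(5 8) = (0 9 10 3 4)(5 7 6 8) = [9, 1, 2, 4, 0, 7, 8, 6, 5, 10, 3]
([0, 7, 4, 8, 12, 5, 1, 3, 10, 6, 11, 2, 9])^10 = (1 6 9 12 4 2 11 10 8 3 7)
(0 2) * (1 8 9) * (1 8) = (0 2)(8 9) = [2, 1, 0, 3, 4, 5, 6, 7, 9, 8]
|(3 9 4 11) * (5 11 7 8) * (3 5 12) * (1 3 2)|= 8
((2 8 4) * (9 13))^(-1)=((2 8 4)(9 13))^(-1)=(2 4 8)(9 13)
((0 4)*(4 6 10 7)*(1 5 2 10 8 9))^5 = ((0 6 8 9 1 5 2 10 7 4))^5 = (0 5)(1 4)(2 6)(7 9)(8 10)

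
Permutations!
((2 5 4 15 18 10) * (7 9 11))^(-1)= ((2 5 4 15 18 10)(7 9 11))^(-1)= (2 10 18 15 4 5)(7 11 9)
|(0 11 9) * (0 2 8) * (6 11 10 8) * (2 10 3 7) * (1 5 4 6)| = |(0 3 7 2 1 5 4 6 11 9 10 8)| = 12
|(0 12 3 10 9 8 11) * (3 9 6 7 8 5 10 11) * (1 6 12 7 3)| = |(0 7 8 1 6 3 11)(5 10 12 9)| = 28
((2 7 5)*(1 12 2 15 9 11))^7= (1 11 9 15 5 7 2 12)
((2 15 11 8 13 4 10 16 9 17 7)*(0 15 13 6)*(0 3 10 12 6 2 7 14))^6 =((0 15 11 8 2 13 4 12 6 3 10 16 9 17 14))^6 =(0 4 9 8 3)(2 10 15 12 17)(6 14 13 16 11)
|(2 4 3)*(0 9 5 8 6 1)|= 6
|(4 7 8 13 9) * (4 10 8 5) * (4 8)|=7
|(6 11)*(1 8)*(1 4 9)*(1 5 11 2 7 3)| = 10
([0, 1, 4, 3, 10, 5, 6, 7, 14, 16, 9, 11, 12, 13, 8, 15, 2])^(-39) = (2 4 10 9 16)(8 14)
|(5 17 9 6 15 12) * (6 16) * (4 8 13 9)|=|(4 8 13 9 16 6 15 12 5 17)|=10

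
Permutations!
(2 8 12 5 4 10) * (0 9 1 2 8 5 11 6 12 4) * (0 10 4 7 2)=(0 9 1)(2 5 10 8 7)(6 12 11)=[9, 0, 5, 3, 4, 10, 12, 2, 7, 1, 8, 6, 11]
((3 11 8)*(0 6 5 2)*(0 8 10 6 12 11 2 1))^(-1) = (0 1 5 6 10 11 12)(2 3 8)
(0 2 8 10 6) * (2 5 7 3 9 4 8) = (0 5 7 3 9 4 8 10 6) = [5, 1, 2, 9, 8, 7, 0, 3, 10, 4, 6]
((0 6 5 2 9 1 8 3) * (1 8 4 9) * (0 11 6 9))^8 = (0 1 5 11 8)(2 6 3 9 4)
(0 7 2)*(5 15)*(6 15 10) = (0 7 2)(5 10 6 15) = [7, 1, 0, 3, 4, 10, 15, 2, 8, 9, 6, 11, 12, 13, 14, 5]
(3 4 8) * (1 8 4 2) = [0, 8, 1, 2, 4, 5, 6, 7, 3] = (1 8 3 2)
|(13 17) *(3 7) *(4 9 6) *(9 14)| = |(3 7)(4 14 9 6)(13 17)| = 4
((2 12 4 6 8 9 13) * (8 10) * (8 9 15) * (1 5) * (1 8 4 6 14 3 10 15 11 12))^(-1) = ((1 5 8 11 12 6 15 4 14 3 10 9 13 2))^(-1) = (1 2 13 9 10 3 14 4 15 6 12 11 8 5)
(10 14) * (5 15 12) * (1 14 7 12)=(1 14 10 7 12 5 15)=[0, 14, 2, 3, 4, 15, 6, 12, 8, 9, 7, 11, 5, 13, 10, 1]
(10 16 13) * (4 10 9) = (4 10 16 13 9) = [0, 1, 2, 3, 10, 5, 6, 7, 8, 4, 16, 11, 12, 9, 14, 15, 13]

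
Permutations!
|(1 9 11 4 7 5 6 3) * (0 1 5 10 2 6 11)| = 24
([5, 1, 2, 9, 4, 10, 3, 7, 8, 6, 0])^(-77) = [5, 1, 2, 9, 4, 10, 3, 7, 8, 6, 0]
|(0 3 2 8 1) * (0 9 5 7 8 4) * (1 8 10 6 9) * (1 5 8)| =28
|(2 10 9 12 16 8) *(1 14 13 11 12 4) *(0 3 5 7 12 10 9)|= 15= |(0 3 5 7 12 16 8 2 9 4 1 14 13 11 10)|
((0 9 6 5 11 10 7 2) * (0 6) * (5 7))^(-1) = ((0 9)(2 6 7)(5 11 10))^(-1) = (0 9)(2 7 6)(5 10 11)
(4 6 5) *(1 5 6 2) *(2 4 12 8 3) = (1 5 12 8 3 2) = [0, 5, 1, 2, 4, 12, 6, 7, 3, 9, 10, 11, 8]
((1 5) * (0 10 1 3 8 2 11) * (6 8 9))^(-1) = ((0 10 1 5 3 9 6 8 2 11))^(-1) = (0 11 2 8 6 9 3 5 1 10)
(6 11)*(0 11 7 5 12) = (0 11 6 7 5 12) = [11, 1, 2, 3, 4, 12, 7, 5, 8, 9, 10, 6, 0]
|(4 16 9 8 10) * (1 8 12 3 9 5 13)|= 21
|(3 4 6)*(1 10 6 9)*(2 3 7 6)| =6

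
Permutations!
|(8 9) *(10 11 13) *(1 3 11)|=10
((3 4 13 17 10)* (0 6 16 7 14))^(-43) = (0 16 14 6 7)(3 13 10 4 17)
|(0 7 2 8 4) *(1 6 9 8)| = 8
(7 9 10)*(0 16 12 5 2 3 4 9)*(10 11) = [16, 1, 3, 4, 9, 2, 6, 0, 8, 11, 7, 10, 5, 13, 14, 15, 12] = (0 16 12 5 2 3 4 9 11 10 7)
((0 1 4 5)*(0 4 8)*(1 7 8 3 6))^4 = (0 7 8)(1 3 6)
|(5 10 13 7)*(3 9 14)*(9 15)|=|(3 15 9 14)(5 10 13 7)|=4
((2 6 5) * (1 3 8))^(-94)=((1 3 8)(2 6 5))^(-94)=(1 8 3)(2 5 6)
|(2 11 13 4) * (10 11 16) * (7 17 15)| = 6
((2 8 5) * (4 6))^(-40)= (2 5 8)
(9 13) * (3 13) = (3 13 9) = [0, 1, 2, 13, 4, 5, 6, 7, 8, 3, 10, 11, 12, 9]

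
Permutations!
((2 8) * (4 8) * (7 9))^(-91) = (2 8 4)(7 9)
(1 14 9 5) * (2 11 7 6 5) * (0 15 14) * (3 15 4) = (0 4 3 15 14 9 2 11 7 6 5 1) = [4, 0, 11, 15, 3, 1, 5, 6, 8, 2, 10, 7, 12, 13, 9, 14]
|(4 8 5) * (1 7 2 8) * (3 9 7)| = 8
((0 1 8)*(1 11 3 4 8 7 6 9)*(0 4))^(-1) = (0 3 11)(1 9 6 7)(4 8) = ((0 11 3)(1 7 6 9)(4 8))^(-1)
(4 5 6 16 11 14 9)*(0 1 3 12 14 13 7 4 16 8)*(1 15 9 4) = (0 15 9 16 11 13 7 1 3 12 14 4 5 6 8) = [15, 3, 2, 12, 5, 6, 8, 1, 0, 16, 10, 13, 14, 7, 4, 9, 11]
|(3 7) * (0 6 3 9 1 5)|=7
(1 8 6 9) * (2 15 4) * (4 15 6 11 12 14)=(15)(1 8 11 12 14 4 2 6 9)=[0, 8, 6, 3, 2, 5, 9, 7, 11, 1, 10, 12, 14, 13, 4, 15]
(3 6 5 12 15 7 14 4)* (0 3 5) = (0 3 6)(4 5 12 15 7 14) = [3, 1, 2, 6, 5, 12, 0, 14, 8, 9, 10, 11, 15, 13, 4, 7]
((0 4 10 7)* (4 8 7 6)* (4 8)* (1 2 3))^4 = (0 8 10)(1 2 3)(4 7 6)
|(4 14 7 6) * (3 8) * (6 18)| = 10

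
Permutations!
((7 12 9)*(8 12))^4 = (12)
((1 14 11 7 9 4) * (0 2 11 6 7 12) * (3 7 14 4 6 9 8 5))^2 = (0 11)(2 12)(3 8)(5 7)(6 9 14)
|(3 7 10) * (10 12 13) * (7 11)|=6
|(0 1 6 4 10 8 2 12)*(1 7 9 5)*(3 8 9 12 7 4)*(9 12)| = |(0 4 10 12)(1 6 3 8 2 7 9 5)| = 8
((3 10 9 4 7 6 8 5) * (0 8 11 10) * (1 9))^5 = ((0 8 5 3)(1 9 4 7 6 11 10))^5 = (0 8 5 3)(1 11 7 9 10 6 4)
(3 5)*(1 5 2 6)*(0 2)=[2, 5, 6, 0, 4, 3, 1]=(0 2 6 1 5 3)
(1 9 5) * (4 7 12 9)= (1 4 7 12 9 5)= [0, 4, 2, 3, 7, 1, 6, 12, 8, 5, 10, 11, 9]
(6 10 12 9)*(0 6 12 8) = (0 6 10 8)(9 12) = [6, 1, 2, 3, 4, 5, 10, 7, 0, 12, 8, 11, 9]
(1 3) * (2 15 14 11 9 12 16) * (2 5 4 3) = (1 2 15 14 11 9 12 16 5 4 3) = [0, 2, 15, 1, 3, 4, 6, 7, 8, 12, 10, 9, 16, 13, 11, 14, 5]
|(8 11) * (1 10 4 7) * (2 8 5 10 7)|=6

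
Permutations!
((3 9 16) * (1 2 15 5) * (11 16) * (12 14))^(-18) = ((1 2 15 5)(3 9 11 16)(12 14))^(-18) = (1 15)(2 5)(3 11)(9 16)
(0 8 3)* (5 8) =(0 5 8 3) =[5, 1, 2, 0, 4, 8, 6, 7, 3]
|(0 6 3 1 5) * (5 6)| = |(0 5)(1 6 3)| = 6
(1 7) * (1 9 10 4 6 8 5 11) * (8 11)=(1 7 9 10 4 6 11)(5 8)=[0, 7, 2, 3, 6, 8, 11, 9, 5, 10, 4, 1]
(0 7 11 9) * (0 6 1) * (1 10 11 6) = (0 7 6 10 11 9 1) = [7, 0, 2, 3, 4, 5, 10, 6, 8, 1, 11, 9]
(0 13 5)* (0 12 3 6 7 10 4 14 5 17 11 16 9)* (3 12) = (0 13 17 11 16 9)(3 6 7 10 4 14 5) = [13, 1, 2, 6, 14, 3, 7, 10, 8, 0, 4, 16, 12, 17, 5, 15, 9, 11]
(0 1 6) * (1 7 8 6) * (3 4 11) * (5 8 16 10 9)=(0 7 16 10 9 5 8 6)(3 4 11)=[7, 1, 2, 4, 11, 8, 0, 16, 6, 5, 9, 3, 12, 13, 14, 15, 10]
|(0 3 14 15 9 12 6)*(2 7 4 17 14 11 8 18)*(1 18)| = |(0 3 11 8 1 18 2 7 4 17 14 15 9 12 6)| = 15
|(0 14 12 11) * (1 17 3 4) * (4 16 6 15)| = 28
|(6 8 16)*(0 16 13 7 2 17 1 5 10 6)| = 18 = |(0 16)(1 5 10 6 8 13 7 2 17)|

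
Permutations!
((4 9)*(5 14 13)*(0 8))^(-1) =(0 8)(4 9)(5 13 14)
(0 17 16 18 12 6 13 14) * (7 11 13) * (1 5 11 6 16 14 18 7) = (0 17 14)(1 5 11 13 18 12 16 7 6) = [17, 5, 2, 3, 4, 11, 1, 6, 8, 9, 10, 13, 16, 18, 0, 15, 7, 14, 12]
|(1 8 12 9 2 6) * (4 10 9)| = 8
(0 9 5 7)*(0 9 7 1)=(0 7 9 5 1)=[7, 0, 2, 3, 4, 1, 6, 9, 8, 5]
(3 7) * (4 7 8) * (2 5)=[0, 1, 5, 8, 7, 2, 6, 3, 4]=(2 5)(3 8 4 7)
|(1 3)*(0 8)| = 2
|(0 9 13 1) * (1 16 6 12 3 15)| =|(0 9 13 16 6 12 3 15 1)| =9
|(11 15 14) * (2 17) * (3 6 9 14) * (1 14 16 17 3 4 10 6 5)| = |(1 14 11 15 4 10 6 9 16 17 2 3 5)| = 13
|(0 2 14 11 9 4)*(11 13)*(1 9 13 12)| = |(0 2 14 12 1 9 4)(11 13)| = 14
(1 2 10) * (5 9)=(1 2 10)(5 9)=[0, 2, 10, 3, 4, 9, 6, 7, 8, 5, 1]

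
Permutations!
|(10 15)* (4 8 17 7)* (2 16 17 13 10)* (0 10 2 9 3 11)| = |(0 10 15 9 3 11)(2 16 17 7 4 8 13)| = 42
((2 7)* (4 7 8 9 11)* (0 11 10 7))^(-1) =(0 4 11)(2 7 10 9 8)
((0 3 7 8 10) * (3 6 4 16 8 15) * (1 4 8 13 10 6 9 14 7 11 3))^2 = (0 14 15 4 13)(1 16 10 9 7) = ((0 9 14 7 15 1 4 16 13 10)(3 11)(6 8))^2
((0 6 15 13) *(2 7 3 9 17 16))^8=((0 6 15 13)(2 7 3 9 17 16))^8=(2 3 17)(7 9 16)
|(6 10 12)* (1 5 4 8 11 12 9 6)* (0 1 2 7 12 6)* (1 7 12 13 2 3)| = 14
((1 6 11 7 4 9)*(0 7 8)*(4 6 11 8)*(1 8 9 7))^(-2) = (0 9 7 11)(1 8 6 4)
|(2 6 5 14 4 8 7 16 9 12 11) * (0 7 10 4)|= |(0 7 16 9 12 11 2 6 5 14)(4 8 10)|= 30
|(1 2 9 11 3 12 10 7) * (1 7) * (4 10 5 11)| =|(1 2 9 4 10)(3 12 5 11)| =20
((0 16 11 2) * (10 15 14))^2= ((0 16 11 2)(10 15 14))^2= (0 11)(2 16)(10 14 15)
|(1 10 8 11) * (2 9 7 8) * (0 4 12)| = 21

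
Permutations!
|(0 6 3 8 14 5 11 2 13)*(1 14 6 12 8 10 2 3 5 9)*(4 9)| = 20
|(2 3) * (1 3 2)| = |(1 3)| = 2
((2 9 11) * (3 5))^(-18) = ((2 9 11)(3 5))^(-18) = (11)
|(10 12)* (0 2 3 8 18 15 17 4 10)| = |(0 2 3 8 18 15 17 4 10 12)| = 10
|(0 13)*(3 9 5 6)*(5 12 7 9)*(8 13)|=|(0 8 13)(3 5 6)(7 9 12)|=3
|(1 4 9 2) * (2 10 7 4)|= |(1 2)(4 9 10 7)|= 4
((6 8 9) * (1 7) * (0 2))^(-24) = (9)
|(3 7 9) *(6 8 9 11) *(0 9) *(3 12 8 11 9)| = 6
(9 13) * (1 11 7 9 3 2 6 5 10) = (1 11 7 9 13 3 2 6 5 10) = [0, 11, 6, 2, 4, 10, 5, 9, 8, 13, 1, 7, 12, 3]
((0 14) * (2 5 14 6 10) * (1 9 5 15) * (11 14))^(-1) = (0 14 11 5 9 1 15 2 10 6) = ((0 6 10 2 15 1 9 5 11 14))^(-1)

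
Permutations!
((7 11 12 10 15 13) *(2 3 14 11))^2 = (2 14 12 15 7 3 11 10 13)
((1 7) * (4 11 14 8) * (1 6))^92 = ((1 7 6)(4 11 14 8))^92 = (14)(1 6 7)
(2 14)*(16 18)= [0, 1, 14, 3, 4, 5, 6, 7, 8, 9, 10, 11, 12, 13, 2, 15, 18, 17, 16]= (2 14)(16 18)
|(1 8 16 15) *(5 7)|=4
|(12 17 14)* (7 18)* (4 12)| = |(4 12 17 14)(7 18)| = 4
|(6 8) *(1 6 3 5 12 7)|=7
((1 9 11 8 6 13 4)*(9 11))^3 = (1 6)(4 8)(11 13)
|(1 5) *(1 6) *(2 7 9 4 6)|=7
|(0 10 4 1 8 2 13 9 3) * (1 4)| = 8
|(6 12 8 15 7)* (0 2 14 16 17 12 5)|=|(0 2 14 16 17 12 8 15 7 6 5)|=11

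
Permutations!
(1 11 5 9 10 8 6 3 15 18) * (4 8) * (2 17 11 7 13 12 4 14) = (1 7 13 12 4 8 6 3 15 18)(2 17 11 5 9 10 14) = [0, 7, 17, 15, 8, 9, 3, 13, 6, 10, 14, 5, 4, 12, 2, 18, 16, 11, 1]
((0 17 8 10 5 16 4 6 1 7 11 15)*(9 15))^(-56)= ((0 17 8 10 5 16 4 6 1 7 11 9 15))^(-56)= (0 7 16 17 11 4 8 9 6 10 15 1 5)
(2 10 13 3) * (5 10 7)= [0, 1, 7, 2, 4, 10, 6, 5, 8, 9, 13, 11, 12, 3]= (2 7 5 10 13 3)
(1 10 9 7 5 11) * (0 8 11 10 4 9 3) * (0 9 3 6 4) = (0 8 11 1)(3 9 7 5 10 6 4) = [8, 0, 2, 9, 3, 10, 4, 5, 11, 7, 6, 1]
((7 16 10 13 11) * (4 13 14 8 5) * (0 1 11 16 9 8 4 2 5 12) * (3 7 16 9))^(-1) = ((0 1 11 16 10 14 4 13 9 8 12)(2 5)(3 7))^(-1) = (0 12 8 9 13 4 14 10 16 11 1)(2 5)(3 7)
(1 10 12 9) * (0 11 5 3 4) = (0 11 5 3 4)(1 10 12 9) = [11, 10, 2, 4, 0, 3, 6, 7, 8, 1, 12, 5, 9]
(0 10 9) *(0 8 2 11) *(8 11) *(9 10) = (0 9 11)(2 8) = [9, 1, 8, 3, 4, 5, 6, 7, 2, 11, 10, 0]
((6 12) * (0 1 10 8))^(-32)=((0 1 10 8)(6 12))^(-32)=(12)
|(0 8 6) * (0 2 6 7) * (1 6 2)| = |(0 8 7)(1 6)| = 6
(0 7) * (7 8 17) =(0 8 17 7) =[8, 1, 2, 3, 4, 5, 6, 0, 17, 9, 10, 11, 12, 13, 14, 15, 16, 7]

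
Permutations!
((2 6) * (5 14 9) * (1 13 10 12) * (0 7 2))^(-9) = (14)(0 6 2 7)(1 12 10 13)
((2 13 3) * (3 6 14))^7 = (2 6 3 13 14) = ((2 13 6 14 3))^7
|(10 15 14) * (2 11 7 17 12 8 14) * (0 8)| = |(0 8 14 10 15 2 11 7 17 12)| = 10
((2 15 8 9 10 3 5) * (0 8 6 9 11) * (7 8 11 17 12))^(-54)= (2 6 10 5 15 9 3)(7 17)(8 12)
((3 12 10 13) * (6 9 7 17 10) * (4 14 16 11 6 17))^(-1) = (3 13 10 17 12)(4 7 9 6 11 16 14) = ((3 12 17 10 13)(4 14 16 11 6 9 7))^(-1)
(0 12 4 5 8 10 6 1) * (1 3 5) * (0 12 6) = (0 6 3 5 8 10)(1 12 4) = [6, 12, 2, 5, 1, 8, 3, 7, 10, 9, 0, 11, 4]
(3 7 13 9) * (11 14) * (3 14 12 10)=(3 7 13 9 14 11 12 10)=[0, 1, 2, 7, 4, 5, 6, 13, 8, 14, 3, 12, 10, 9, 11]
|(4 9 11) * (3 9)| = |(3 9 11 4)| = 4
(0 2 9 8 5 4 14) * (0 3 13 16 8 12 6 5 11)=[2, 1, 9, 13, 14, 4, 5, 7, 11, 12, 10, 0, 6, 16, 3, 15, 8]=(0 2 9 12 6 5 4 14 3 13 16 8 11)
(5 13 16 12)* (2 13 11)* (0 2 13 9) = [2, 1, 9, 3, 4, 11, 6, 7, 8, 0, 10, 13, 5, 16, 14, 15, 12] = (0 2 9)(5 11 13 16 12)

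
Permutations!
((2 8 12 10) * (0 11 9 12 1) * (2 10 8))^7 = ((0 11 9 12 8 1))^7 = (0 11 9 12 8 1)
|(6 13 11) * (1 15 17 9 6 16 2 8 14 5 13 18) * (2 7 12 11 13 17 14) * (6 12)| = 12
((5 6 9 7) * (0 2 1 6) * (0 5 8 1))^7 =((0 2)(1 6 9 7 8))^7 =(0 2)(1 9 8 6 7)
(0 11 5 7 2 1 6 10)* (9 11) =(0 9 11 5 7 2 1 6 10) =[9, 6, 1, 3, 4, 7, 10, 2, 8, 11, 0, 5]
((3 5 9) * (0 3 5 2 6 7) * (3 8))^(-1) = (0 7 6 2 3 8)(5 9)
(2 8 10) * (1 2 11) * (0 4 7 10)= [4, 2, 8, 3, 7, 5, 6, 10, 0, 9, 11, 1]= (0 4 7 10 11 1 2 8)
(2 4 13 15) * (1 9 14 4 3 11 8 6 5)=[0, 9, 3, 11, 13, 1, 5, 7, 6, 14, 10, 8, 12, 15, 4, 2]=(1 9 14 4 13 15 2 3 11 8 6 5)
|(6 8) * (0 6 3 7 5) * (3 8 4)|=6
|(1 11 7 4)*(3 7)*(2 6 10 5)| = |(1 11 3 7 4)(2 6 10 5)| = 20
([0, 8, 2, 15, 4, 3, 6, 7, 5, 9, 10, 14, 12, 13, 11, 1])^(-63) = (1 5 15 8 3)(11 14)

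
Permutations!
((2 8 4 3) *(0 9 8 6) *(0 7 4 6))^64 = (9)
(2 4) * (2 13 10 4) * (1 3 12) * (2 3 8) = (1 8 2 3 12)(4 13 10) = [0, 8, 3, 12, 13, 5, 6, 7, 2, 9, 4, 11, 1, 10]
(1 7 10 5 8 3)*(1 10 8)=(1 7 8 3 10 5)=[0, 7, 2, 10, 4, 1, 6, 8, 3, 9, 5]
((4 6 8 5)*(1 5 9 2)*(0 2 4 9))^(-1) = ((0 2 1 5 9 4 6 8))^(-1) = (0 8 6 4 9 5 1 2)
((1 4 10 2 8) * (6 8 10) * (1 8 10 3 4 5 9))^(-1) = (1 9 5)(2 10 6 4 3)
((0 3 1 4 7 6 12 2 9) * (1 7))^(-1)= ((0 3 7 6 12 2 9)(1 4))^(-1)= (0 9 2 12 6 7 3)(1 4)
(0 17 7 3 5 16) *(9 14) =(0 17 7 3 5 16)(9 14) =[17, 1, 2, 5, 4, 16, 6, 3, 8, 14, 10, 11, 12, 13, 9, 15, 0, 7]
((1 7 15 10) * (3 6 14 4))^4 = ((1 7 15 10)(3 6 14 4))^4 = (15)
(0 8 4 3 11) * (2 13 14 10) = (0 8 4 3 11)(2 13 14 10) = [8, 1, 13, 11, 3, 5, 6, 7, 4, 9, 2, 0, 12, 14, 10]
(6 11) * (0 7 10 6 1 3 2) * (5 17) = [7, 3, 0, 2, 4, 17, 11, 10, 8, 9, 6, 1, 12, 13, 14, 15, 16, 5] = (0 7 10 6 11 1 3 2)(5 17)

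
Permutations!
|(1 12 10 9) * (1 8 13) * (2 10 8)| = 12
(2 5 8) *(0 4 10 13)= (0 4 10 13)(2 5 8)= [4, 1, 5, 3, 10, 8, 6, 7, 2, 9, 13, 11, 12, 0]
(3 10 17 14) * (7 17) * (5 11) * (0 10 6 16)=(0 10 7 17 14 3 6 16)(5 11)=[10, 1, 2, 6, 4, 11, 16, 17, 8, 9, 7, 5, 12, 13, 3, 15, 0, 14]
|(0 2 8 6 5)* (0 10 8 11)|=|(0 2 11)(5 10 8 6)|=12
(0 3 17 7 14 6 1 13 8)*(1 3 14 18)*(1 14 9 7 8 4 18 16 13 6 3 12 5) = (0 9 7 16 13 4 18 14 3 17 8)(1 6 12 5) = [9, 6, 2, 17, 18, 1, 12, 16, 0, 7, 10, 11, 5, 4, 3, 15, 13, 8, 14]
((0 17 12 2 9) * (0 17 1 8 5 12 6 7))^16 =(0 9 8 6 12)(1 17 5 7 2)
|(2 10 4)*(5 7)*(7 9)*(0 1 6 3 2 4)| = 6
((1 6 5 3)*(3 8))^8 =(1 8 6 3 5)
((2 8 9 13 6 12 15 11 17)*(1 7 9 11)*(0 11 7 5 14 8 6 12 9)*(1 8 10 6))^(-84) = (0 14 15 2 9)(1 13 11 10 8)(5 12 17 6 7) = ((0 11 17 2 1 5 14 10 6 9 13 12 15 8 7))^(-84)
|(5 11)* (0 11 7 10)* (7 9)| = |(0 11 5 9 7 10)| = 6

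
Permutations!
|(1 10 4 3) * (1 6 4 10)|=|(10)(3 6 4)|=3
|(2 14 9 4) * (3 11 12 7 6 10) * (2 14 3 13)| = 24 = |(2 3 11 12 7 6 10 13)(4 14 9)|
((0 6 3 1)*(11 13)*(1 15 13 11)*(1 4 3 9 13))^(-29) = (0 13 15 6 4 1 9 3)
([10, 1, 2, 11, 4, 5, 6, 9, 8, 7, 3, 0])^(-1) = (0 11 3 10)(7 9)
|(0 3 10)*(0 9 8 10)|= 6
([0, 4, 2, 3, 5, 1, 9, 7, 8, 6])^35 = (1 5 4)(6 9)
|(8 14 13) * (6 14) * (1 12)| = 4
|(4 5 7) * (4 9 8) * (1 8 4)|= 4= |(1 8)(4 5 7 9)|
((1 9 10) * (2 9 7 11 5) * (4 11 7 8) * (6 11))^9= ((1 8 4 6 11 5 2 9 10))^9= (11)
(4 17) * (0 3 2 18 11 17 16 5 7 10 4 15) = [3, 1, 18, 2, 16, 7, 6, 10, 8, 9, 4, 17, 12, 13, 14, 0, 5, 15, 11] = (0 3 2 18 11 17 15)(4 16 5 7 10)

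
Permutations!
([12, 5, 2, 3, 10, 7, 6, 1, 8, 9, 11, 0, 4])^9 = [11, 1, 2, 3, 12, 5, 6, 7, 8, 9, 4, 10, 0]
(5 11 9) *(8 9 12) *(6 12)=(5 11 6 12 8 9)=[0, 1, 2, 3, 4, 11, 12, 7, 9, 5, 10, 6, 8]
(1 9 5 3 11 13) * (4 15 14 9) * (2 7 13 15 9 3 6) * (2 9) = (1 4 2 7 13)(3 11 15 14)(5 6 9) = [0, 4, 7, 11, 2, 6, 9, 13, 8, 5, 10, 15, 12, 1, 3, 14]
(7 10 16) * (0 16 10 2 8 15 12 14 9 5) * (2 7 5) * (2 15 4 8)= (0 16 5)(4 8)(9 15 12 14)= [16, 1, 2, 3, 8, 0, 6, 7, 4, 15, 10, 11, 14, 13, 9, 12, 5]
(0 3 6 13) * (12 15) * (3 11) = (0 11 3 6 13)(12 15) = [11, 1, 2, 6, 4, 5, 13, 7, 8, 9, 10, 3, 15, 0, 14, 12]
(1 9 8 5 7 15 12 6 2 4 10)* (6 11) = (1 9 8 5 7 15 12 11 6 2 4 10) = [0, 9, 4, 3, 10, 7, 2, 15, 5, 8, 1, 6, 11, 13, 14, 12]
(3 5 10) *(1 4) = (1 4)(3 5 10) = [0, 4, 2, 5, 1, 10, 6, 7, 8, 9, 3]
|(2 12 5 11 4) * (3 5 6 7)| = 8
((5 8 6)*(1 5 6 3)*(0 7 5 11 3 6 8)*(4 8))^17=((0 7 5)(1 11 3)(4 8 6))^17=(0 5 7)(1 3 11)(4 6 8)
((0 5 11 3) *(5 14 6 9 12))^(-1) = ((0 14 6 9 12 5 11 3))^(-1) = (0 3 11 5 12 9 6 14)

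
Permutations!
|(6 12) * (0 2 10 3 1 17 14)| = |(0 2 10 3 1 17 14)(6 12)| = 14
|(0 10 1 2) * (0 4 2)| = 6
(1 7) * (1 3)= [0, 7, 2, 1, 4, 5, 6, 3]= (1 7 3)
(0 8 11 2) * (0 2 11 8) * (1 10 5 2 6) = (11)(1 10 5 2 6) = [0, 10, 6, 3, 4, 2, 1, 7, 8, 9, 5, 11]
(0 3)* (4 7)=(0 3)(4 7)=[3, 1, 2, 0, 7, 5, 6, 4]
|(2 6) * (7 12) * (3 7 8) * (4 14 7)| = |(2 6)(3 4 14 7 12 8)| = 6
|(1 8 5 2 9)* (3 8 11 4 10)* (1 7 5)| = 12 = |(1 11 4 10 3 8)(2 9 7 5)|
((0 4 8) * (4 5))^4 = (8)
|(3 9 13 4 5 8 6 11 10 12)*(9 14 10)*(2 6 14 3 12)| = |(2 6 11 9 13 4 5 8 14 10)| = 10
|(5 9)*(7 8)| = |(5 9)(7 8)| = 2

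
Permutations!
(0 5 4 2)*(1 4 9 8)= (0 5 9 8 1 4 2)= [5, 4, 0, 3, 2, 9, 6, 7, 1, 8]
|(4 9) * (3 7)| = 2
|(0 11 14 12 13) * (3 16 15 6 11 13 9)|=|(0 13)(3 16 15 6 11 14 12 9)|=8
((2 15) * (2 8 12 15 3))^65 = (2 3)(8 15 12)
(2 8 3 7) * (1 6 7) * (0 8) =(0 8 3 1 6 7 2) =[8, 6, 0, 1, 4, 5, 7, 2, 3]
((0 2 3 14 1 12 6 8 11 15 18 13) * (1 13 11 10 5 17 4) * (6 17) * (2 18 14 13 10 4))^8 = ((0 18 11 15 14 10 5 6 8 4 1 12 17 2 3 13))^8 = (0 8)(1 11)(2 10)(3 5)(4 18)(6 13)(12 15)(14 17)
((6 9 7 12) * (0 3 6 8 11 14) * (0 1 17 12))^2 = (0 6 7 3 9)(1 12 11)(8 14 17)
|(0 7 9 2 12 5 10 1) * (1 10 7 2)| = |(0 2 12 5 7 9 1)| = 7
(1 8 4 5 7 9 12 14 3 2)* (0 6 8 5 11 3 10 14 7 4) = (0 6 8)(1 5 4 11 3 2)(7 9 12)(10 14) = [6, 5, 1, 2, 11, 4, 8, 9, 0, 12, 14, 3, 7, 13, 10]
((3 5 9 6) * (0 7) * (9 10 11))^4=(3 9 10)(5 6 11)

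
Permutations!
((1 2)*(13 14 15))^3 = ((1 2)(13 14 15))^3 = (15)(1 2)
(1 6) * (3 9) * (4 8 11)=(1 6)(3 9)(4 8 11)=[0, 6, 2, 9, 8, 5, 1, 7, 11, 3, 10, 4]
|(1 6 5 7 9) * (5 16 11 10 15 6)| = |(1 5 7 9)(6 16 11 10 15)| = 20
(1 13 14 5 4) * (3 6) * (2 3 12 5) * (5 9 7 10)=(1 13 14 2 3 6 12 9 7 10 5 4)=[0, 13, 3, 6, 1, 4, 12, 10, 8, 7, 5, 11, 9, 14, 2]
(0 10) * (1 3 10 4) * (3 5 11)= (0 4 1 5 11 3 10)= [4, 5, 2, 10, 1, 11, 6, 7, 8, 9, 0, 3]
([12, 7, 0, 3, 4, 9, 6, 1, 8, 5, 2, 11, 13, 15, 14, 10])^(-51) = (0 15)(1 7)(2 13)(5 9)(10 12)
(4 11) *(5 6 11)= [0, 1, 2, 3, 5, 6, 11, 7, 8, 9, 10, 4]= (4 5 6 11)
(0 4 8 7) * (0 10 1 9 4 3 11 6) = [3, 9, 2, 11, 8, 5, 0, 10, 7, 4, 1, 6] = (0 3 11 6)(1 9 4 8 7 10)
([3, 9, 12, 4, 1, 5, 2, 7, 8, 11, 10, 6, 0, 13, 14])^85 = (14)(0 9 12 1 2 4 6 3 11)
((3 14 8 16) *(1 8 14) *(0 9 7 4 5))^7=(0 7 5 9 4)(1 3 16 8)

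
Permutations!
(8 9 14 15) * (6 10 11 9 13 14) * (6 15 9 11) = [0, 1, 2, 3, 4, 5, 10, 7, 13, 15, 6, 11, 12, 14, 9, 8] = (6 10)(8 13 14 9 15)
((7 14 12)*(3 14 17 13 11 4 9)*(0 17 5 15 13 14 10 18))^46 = ((0 17 14 12 7 5 15 13 11 4 9 3 10 18))^46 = (0 7 11 10 14 15 9)(3 17 5 4 18 12 13)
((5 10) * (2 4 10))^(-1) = (2 5 10 4)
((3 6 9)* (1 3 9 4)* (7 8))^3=(9)(1 4 6 3)(7 8)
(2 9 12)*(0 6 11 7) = (0 6 11 7)(2 9 12) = [6, 1, 9, 3, 4, 5, 11, 0, 8, 12, 10, 7, 2]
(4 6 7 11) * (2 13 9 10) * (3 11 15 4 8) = [0, 1, 13, 11, 6, 5, 7, 15, 3, 10, 2, 8, 12, 9, 14, 4] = (2 13 9 10)(3 11 8)(4 6 7 15)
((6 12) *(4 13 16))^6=(16)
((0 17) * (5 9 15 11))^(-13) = (0 17)(5 11 15 9)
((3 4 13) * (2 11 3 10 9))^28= (13)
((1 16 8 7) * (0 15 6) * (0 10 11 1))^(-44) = (0 15 6 10 11 1 16 8 7)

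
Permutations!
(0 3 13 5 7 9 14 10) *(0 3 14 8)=(0 14 10 3 13 5 7 9 8)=[14, 1, 2, 13, 4, 7, 6, 9, 0, 8, 3, 11, 12, 5, 10]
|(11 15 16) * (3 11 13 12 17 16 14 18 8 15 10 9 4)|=|(3 11 10 9 4)(8 15 14 18)(12 17 16 13)|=20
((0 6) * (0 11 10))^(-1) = ((0 6 11 10))^(-1) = (0 10 11 6)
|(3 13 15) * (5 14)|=6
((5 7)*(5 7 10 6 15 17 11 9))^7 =((5 10 6 15 17 11 9))^7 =(17)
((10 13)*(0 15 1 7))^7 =(0 7 1 15)(10 13)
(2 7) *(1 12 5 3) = (1 12 5 3)(2 7) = [0, 12, 7, 1, 4, 3, 6, 2, 8, 9, 10, 11, 5]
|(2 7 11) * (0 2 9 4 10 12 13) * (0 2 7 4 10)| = 9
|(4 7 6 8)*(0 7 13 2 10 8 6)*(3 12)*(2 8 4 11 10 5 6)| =|(0 7)(2 5 6)(3 12)(4 13 8 11 10)| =30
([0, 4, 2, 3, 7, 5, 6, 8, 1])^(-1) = [0, 8, 2, 3, 1, 5, 6, 4, 7]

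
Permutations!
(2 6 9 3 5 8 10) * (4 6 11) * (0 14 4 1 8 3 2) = (0 14 4 6 9 2 11 1 8 10)(3 5) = [14, 8, 11, 5, 6, 3, 9, 7, 10, 2, 0, 1, 12, 13, 4]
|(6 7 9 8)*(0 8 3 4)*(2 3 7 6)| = 10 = |(0 8 2 3 4)(7 9)|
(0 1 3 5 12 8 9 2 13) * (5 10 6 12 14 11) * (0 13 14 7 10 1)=(1 3)(2 14 11 5 7 10 6 12 8 9)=[0, 3, 14, 1, 4, 7, 12, 10, 9, 2, 6, 5, 8, 13, 11]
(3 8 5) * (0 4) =(0 4)(3 8 5) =[4, 1, 2, 8, 0, 3, 6, 7, 5]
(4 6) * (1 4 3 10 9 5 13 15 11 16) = [0, 4, 2, 10, 6, 13, 3, 7, 8, 5, 9, 16, 12, 15, 14, 11, 1] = (1 4 6 3 10 9 5 13 15 11 16)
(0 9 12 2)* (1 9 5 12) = (0 5 12 2)(1 9) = [5, 9, 0, 3, 4, 12, 6, 7, 8, 1, 10, 11, 2]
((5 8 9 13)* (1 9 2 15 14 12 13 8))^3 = ((1 9 8 2 15 14 12 13 5))^3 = (1 2 12)(5 8 14)(9 15 13)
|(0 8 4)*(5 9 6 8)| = 6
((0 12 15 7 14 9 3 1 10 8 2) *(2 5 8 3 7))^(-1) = (0 2 15 12)(1 3 10)(5 8)(7 9 14)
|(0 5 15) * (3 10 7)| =|(0 5 15)(3 10 7)| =3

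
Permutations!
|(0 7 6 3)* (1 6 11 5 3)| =|(0 7 11 5 3)(1 6)| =10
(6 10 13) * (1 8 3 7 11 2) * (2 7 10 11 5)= (1 8 3 10 13 6 11 7 5 2)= [0, 8, 1, 10, 4, 2, 11, 5, 3, 9, 13, 7, 12, 6]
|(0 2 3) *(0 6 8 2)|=|(2 3 6 8)|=4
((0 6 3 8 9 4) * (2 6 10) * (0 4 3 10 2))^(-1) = ((0 2 6 10)(3 8 9))^(-1) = (0 10 6 2)(3 9 8)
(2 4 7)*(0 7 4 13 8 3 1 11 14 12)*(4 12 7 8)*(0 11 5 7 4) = (0 8 3 1 5 7 2 13)(4 12 11 14) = [8, 5, 13, 1, 12, 7, 6, 2, 3, 9, 10, 14, 11, 0, 4]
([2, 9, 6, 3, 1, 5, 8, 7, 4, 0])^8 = [2, 9, 6, 3, 1, 5, 8, 7, 4, 0]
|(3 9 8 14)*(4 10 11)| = |(3 9 8 14)(4 10 11)| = 12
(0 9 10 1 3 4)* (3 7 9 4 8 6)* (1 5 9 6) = (0 4)(1 7 6 3 8)(5 9 10) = [4, 7, 2, 8, 0, 9, 3, 6, 1, 10, 5]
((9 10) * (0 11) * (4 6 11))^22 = ((0 4 6 11)(9 10))^22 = (0 6)(4 11)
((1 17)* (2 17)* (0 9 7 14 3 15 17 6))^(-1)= (0 6 2 1 17 15 3 14 7 9)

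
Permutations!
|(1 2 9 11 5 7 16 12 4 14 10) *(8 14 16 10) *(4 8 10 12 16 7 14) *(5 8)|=11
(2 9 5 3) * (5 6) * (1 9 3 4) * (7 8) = (1 9 6 5 4)(2 3)(7 8) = [0, 9, 3, 2, 1, 4, 5, 8, 7, 6]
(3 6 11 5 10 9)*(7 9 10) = (3 6 11 5 7 9) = [0, 1, 2, 6, 4, 7, 11, 9, 8, 3, 10, 5]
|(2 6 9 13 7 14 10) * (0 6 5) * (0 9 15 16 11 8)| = 42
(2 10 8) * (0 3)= [3, 1, 10, 0, 4, 5, 6, 7, 2, 9, 8]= (0 3)(2 10 8)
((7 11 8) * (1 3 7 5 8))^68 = (11)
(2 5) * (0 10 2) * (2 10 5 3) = (10)(0 5)(2 3) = [5, 1, 3, 2, 4, 0, 6, 7, 8, 9, 10]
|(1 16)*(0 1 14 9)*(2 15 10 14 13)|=9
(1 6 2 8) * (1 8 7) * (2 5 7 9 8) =(1 6 5 7)(2 9 8) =[0, 6, 9, 3, 4, 7, 5, 1, 2, 8]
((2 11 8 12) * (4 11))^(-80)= ((2 4 11 8 12))^(-80)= (12)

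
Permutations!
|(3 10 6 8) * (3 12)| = 5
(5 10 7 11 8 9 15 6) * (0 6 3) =(0 6 5 10 7 11 8 9 15 3) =[6, 1, 2, 0, 4, 10, 5, 11, 9, 15, 7, 8, 12, 13, 14, 3]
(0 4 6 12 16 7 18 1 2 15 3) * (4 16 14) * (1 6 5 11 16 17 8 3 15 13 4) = (0 17 8 3)(1 2 13 4 5 11 16 7 18 6 12 14) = [17, 2, 13, 0, 5, 11, 12, 18, 3, 9, 10, 16, 14, 4, 1, 15, 7, 8, 6]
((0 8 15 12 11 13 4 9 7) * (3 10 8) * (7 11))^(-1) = ((0 3 10 8 15 12 7)(4 9 11 13))^(-1) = (0 7 12 15 8 10 3)(4 13 11 9)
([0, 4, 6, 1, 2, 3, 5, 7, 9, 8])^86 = [0, 2, 5, 4, 6, 1, 3, 7, 8, 9]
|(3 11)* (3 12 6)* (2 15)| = |(2 15)(3 11 12 6)| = 4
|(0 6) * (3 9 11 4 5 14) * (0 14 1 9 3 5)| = 8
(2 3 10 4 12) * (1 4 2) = (1 4 12)(2 3 10) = [0, 4, 3, 10, 12, 5, 6, 7, 8, 9, 2, 11, 1]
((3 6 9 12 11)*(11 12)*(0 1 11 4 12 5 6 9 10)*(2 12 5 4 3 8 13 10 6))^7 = ((0 1 11 8 13 10)(2 12 4 5)(3 9))^7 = (0 1 11 8 13 10)(2 5 4 12)(3 9)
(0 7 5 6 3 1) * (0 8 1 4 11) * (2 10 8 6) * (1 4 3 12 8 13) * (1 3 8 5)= (0 7 1 6 12 5 2 10 13 3 8 4 11)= [7, 6, 10, 8, 11, 2, 12, 1, 4, 9, 13, 0, 5, 3]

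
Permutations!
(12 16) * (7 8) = [0, 1, 2, 3, 4, 5, 6, 8, 7, 9, 10, 11, 16, 13, 14, 15, 12] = (7 8)(12 16)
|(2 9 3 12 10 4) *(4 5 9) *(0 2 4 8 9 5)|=|(0 2 8 9 3 12 10)|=7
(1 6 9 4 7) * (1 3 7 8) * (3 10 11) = [0, 6, 2, 7, 8, 5, 9, 10, 1, 4, 11, 3] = (1 6 9 4 8)(3 7 10 11)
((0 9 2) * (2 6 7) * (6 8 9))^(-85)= (0 2 7 6)(8 9)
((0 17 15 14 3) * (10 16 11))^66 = (0 17 15 14 3)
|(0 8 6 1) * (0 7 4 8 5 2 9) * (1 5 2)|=|(0 2 9)(1 7 4 8 6 5)|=6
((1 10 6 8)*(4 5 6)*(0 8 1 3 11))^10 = ((0 8 3 11)(1 10 4 5 6))^10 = (0 3)(8 11)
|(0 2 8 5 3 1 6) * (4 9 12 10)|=28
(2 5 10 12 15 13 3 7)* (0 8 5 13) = (0 8 5 10 12 15)(2 13 3 7) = [8, 1, 13, 7, 4, 10, 6, 2, 5, 9, 12, 11, 15, 3, 14, 0]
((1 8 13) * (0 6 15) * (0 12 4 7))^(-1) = ((0 6 15 12 4 7)(1 8 13))^(-1) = (0 7 4 12 15 6)(1 13 8)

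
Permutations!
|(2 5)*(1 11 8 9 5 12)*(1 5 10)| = |(1 11 8 9 10)(2 12 5)| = 15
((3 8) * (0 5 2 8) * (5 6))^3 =((0 6 5 2 8 3))^3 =(0 2)(3 5)(6 8)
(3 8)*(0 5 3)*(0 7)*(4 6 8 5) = (0 4 6 8 7)(3 5) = [4, 1, 2, 5, 6, 3, 8, 0, 7]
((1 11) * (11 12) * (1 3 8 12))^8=((3 8 12 11))^8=(12)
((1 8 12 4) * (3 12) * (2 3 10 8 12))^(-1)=((1 12 4)(2 3)(8 10))^(-1)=(1 4 12)(2 3)(8 10)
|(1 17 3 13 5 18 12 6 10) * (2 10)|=|(1 17 3 13 5 18 12 6 2 10)|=10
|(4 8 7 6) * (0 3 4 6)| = 5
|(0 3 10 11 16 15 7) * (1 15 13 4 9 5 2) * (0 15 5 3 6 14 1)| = 42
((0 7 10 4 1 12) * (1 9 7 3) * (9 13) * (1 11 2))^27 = (0 2)(1 3)(4 9 10 13 7)(11 12)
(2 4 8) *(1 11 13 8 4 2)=(1 11 13 8)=[0, 11, 2, 3, 4, 5, 6, 7, 1, 9, 10, 13, 12, 8]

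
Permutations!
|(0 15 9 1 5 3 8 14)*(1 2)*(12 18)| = 18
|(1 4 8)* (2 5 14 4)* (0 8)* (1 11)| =8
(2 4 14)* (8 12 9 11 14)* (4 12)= [0, 1, 12, 3, 8, 5, 6, 7, 4, 11, 10, 14, 9, 13, 2]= (2 12 9 11 14)(4 8)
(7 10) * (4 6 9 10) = (4 6 9 10 7) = [0, 1, 2, 3, 6, 5, 9, 4, 8, 10, 7]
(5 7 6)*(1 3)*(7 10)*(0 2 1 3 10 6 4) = (0 2 1 10 7 4)(5 6) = [2, 10, 1, 3, 0, 6, 5, 4, 8, 9, 7]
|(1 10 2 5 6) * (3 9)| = 10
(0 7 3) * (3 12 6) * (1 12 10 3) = (0 7 10 3)(1 12 6) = [7, 12, 2, 0, 4, 5, 1, 10, 8, 9, 3, 11, 6]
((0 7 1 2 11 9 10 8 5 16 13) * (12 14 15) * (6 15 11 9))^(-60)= (16)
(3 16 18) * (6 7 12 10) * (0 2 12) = [2, 1, 12, 16, 4, 5, 7, 0, 8, 9, 6, 11, 10, 13, 14, 15, 18, 17, 3] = (0 2 12 10 6 7)(3 16 18)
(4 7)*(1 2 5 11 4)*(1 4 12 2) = (2 5 11 12)(4 7) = [0, 1, 5, 3, 7, 11, 6, 4, 8, 9, 10, 12, 2]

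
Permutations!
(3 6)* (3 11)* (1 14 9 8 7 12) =(1 14 9 8 7 12)(3 6 11) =[0, 14, 2, 6, 4, 5, 11, 12, 7, 8, 10, 3, 1, 13, 9]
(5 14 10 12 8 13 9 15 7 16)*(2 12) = (2 12 8 13 9 15 7 16 5 14 10) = [0, 1, 12, 3, 4, 14, 6, 16, 13, 15, 2, 11, 8, 9, 10, 7, 5]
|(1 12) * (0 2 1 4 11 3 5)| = 8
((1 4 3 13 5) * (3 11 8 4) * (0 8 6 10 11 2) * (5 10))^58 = (0 4)(1 13 11 5 3 10 6)(2 8) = ((0 8 4 2)(1 3 13 10 11 6 5))^58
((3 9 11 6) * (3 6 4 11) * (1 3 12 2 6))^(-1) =(1 6 2 12 9 3)(4 11)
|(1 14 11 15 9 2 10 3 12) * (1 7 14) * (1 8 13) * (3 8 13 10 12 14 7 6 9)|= |(1 13)(2 12 6 9)(3 14 11 15)(8 10)|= 4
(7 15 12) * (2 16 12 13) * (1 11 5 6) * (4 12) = [0, 11, 16, 3, 12, 6, 1, 15, 8, 9, 10, 5, 7, 2, 14, 13, 4] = (1 11 5 6)(2 16 4 12 7 15 13)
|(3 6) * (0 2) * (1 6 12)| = 4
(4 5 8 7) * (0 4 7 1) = (0 4 5 8 1) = [4, 0, 2, 3, 5, 8, 6, 7, 1]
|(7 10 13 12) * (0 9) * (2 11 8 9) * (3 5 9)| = |(0 2 11 8 3 5 9)(7 10 13 12)| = 28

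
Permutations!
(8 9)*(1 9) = [0, 9, 2, 3, 4, 5, 6, 7, 1, 8] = (1 9 8)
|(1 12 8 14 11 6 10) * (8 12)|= 6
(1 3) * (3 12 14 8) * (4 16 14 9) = (1 12 9 4 16 14 8 3) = [0, 12, 2, 1, 16, 5, 6, 7, 3, 4, 10, 11, 9, 13, 8, 15, 14]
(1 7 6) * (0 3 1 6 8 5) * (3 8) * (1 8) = (0 1 7 3 8 5) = [1, 7, 2, 8, 4, 0, 6, 3, 5]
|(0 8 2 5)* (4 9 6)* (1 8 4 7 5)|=6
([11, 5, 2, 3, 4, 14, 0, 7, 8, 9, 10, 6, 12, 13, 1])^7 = (0 11 6)(1 5 14)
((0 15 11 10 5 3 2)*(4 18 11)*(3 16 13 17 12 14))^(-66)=(0 11 13 3 4 5 12)(2 18 16 14 15 10 17)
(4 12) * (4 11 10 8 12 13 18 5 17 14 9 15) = [0, 1, 2, 3, 13, 17, 6, 7, 12, 15, 8, 10, 11, 18, 9, 4, 16, 14, 5] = (4 13 18 5 17 14 9 15)(8 12 11 10)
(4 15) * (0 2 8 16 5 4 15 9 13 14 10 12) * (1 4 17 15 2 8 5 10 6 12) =[8, 4, 5, 3, 9, 17, 12, 7, 16, 13, 1, 11, 0, 14, 6, 2, 10, 15] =(0 8 16 10 1 4 9 13 14 6 12)(2 5 17 15)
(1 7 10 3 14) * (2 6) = (1 7 10 3 14)(2 6) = [0, 7, 6, 14, 4, 5, 2, 10, 8, 9, 3, 11, 12, 13, 1]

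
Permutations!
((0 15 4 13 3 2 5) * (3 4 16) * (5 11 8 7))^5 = (0 11 15 8 16 7 3 5 2)(4 13)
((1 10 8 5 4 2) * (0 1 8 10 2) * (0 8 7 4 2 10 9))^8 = (10)(2 8 7 5 4)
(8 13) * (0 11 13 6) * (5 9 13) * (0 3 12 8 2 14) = [11, 1, 14, 12, 4, 9, 3, 7, 6, 13, 10, 5, 8, 2, 0] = (0 11 5 9 13 2 14)(3 12 8 6)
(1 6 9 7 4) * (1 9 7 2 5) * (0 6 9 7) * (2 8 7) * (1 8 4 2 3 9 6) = (0 1 6)(2 5 8 7)(3 9 4) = [1, 6, 5, 9, 3, 8, 0, 2, 7, 4]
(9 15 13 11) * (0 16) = [16, 1, 2, 3, 4, 5, 6, 7, 8, 15, 10, 9, 12, 11, 14, 13, 0] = (0 16)(9 15 13 11)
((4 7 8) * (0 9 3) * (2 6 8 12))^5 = (0 3 9)(2 12 7 4 8 6)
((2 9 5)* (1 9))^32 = ((1 9 5 2))^32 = (9)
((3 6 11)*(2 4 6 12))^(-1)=(2 12 3 11 6 4)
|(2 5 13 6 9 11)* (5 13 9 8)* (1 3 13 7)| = |(1 3 13 6 8 5 9 11 2 7)| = 10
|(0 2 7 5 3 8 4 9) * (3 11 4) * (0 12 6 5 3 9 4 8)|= 12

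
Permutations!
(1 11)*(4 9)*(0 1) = (0 1 11)(4 9) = [1, 11, 2, 3, 9, 5, 6, 7, 8, 4, 10, 0]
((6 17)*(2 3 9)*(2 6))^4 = (2 17 6 9 3) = ((2 3 9 6 17))^4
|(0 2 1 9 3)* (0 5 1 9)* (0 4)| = 7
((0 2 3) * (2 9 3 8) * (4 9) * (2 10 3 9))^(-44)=(0 10 2)(3 8 4)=((0 4 2 8 10 3))^(-44)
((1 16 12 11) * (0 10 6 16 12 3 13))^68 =(0 6 3)(1 11 12)(10 16 13) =((0 10 6 16 3 13)(1 12 11))^68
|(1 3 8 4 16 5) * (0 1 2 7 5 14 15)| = |(0 1 3 8 4 16 14 15)(2 7 5)| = 24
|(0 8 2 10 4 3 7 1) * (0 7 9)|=|(0 8 2 10 4 3 9)(1 7)|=14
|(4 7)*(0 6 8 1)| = 4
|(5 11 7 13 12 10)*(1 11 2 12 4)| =20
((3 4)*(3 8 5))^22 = (3 8)(4 5)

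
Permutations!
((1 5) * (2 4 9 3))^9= ((1 5)(2 4 9 3))^9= (1 5)(2 4 9 3)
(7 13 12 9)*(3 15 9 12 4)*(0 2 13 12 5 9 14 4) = (0 2 13)(3 15 14 4)(5 9 7 12) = [2, 1, 13, 15, 3, 9, 6, 12, 8, 7, 10, 11, 5, 0, 4, 14]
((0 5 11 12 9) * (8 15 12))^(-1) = (0 9 12 15 8 11 5)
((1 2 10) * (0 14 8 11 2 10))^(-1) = (0 2 11 8 14)(1 10)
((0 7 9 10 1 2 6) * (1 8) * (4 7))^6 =((0 4 7 9 10 8 1 2 6))^6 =(0 1 9)(2 10 4)(6 8 7)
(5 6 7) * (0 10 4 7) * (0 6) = (0 10 4 7 5) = [10, 1, 2, 3, 7, 0, 6, 5, 8, 9, 4]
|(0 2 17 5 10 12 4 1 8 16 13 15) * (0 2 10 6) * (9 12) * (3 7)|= 14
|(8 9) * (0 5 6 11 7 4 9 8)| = 7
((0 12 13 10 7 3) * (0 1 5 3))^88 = (0 10 12 7 13)(1 5 3)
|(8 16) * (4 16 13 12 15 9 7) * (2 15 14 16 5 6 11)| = |(2 15 9 7 4 5 6 11)(8 13 12 14 16)| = 40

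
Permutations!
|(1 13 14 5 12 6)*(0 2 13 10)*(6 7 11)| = 11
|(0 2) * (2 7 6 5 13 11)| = 7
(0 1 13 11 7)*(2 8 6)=(0 1 13 11 7)(2 8 6)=[1, 13, 8, 3, 4, 5, 2, 0, 6, 9, 10, 7, 12, 11]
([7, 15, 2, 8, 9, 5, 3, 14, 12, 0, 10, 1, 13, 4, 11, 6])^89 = (0 4 12 3 15 11 7 9 13 8 6 1 14)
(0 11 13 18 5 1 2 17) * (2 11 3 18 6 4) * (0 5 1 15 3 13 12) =(0 13 6 4 2 17 5 15 3 18 1 11 12) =[13, 11, 17, 18, 2, 15, 4, 7, 8, 9, 10, 12, 0, 6, 14, 3, 16, 5, 1]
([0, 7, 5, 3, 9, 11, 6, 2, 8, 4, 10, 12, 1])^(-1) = (1 12 11 5 2 7)(4 9)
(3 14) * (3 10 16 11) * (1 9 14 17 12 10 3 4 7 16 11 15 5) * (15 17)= [0, 9, 2, 15, 7, 1, 6, 16, 8, 14, 11, 4, 10, 13, 3, 5, 17, 12]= (1 9 14 3 15 5)(4 7 16 17 12 10 11)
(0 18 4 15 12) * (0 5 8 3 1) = (0 18 4 15 12 5 8 3 1) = [18, 0, 2, 1, 15, 8, 6, 7, 3, 9, 10, 11, 5, 13, 14, 12, 16, 17, 4]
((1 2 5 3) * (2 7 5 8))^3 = ((1 7 5 3)(2 8))^3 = (1 3 5 7)(2 8)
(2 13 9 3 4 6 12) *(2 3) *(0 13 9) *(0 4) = (0 13 4 6 12 3)(2 9) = [13, 1, 9, 0, 6, 5, 12, 7, 8, 2, 10, 11, 3, 4]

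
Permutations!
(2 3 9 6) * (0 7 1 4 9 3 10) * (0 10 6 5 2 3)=(10)(0 7 1 4 9 5 2 6 3)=[7, 4, 6, 0, 9, 2, 3, 1, 8, 5, 10]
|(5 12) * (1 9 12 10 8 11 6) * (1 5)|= 15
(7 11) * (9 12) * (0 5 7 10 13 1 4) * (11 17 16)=(0 5 7 17 16 11 10 13 1 4)(9 12)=[5, 4, 2, 3, 0, 7, 6, 17, 8, 12, 13, 10, 9, 1, 14, 15, 11, 16]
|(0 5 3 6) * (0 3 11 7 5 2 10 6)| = |(0 2 10 6 3)(5 11 7)| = 15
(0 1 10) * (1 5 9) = (0 5 9 1 10) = [5, 10, 2, 3, 4, 9, 6, 7, 8, 1, 0]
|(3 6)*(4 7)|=2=|(3 6)(4 7)|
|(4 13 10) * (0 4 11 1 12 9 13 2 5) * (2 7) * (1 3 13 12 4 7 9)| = |(0 7 2 5)(1 4 9 12)(3 13 10 11)| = 4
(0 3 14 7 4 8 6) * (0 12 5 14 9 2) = [3, 1, 0, 9, 8, 14, 12, 4, 6, 2, 10, 11, 5, 13, 7] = (0 3 9 2)(4 8 6 12 5 14 7)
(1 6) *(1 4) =(1 6 4) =[0, 6, 2, 3, 1, 5, 4]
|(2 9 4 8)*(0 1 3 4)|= 7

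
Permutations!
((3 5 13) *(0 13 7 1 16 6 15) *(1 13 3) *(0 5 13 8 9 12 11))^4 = (0 16 7 11 1 5 12 13 15 9 3 6 8)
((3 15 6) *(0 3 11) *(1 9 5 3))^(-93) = ((0 1 9 5 3 15 6 11))^(-93) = (0 5 6 1 3 11 9 15)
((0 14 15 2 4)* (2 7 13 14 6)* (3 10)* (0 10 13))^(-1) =((0 6 2 4 10 3 13 14 15 7))^(-1) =(0 7 15 14 13 3 10 4 2 6)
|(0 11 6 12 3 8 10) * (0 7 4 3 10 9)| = |(0 11 6 12 10 7 4 3 8 9)| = 10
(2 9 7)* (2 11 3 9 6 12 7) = (2 6 12 7 11 3 9) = [0, 1, 6, 9, 4, 5, 12, 11, 8, 2, 10, 3, 7]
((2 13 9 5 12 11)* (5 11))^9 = (2 13 9 11)(5 12)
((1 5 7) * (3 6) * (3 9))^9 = (9)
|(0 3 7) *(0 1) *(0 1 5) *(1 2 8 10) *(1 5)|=8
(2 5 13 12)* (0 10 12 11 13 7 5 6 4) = (0 10 12 2 6 4)(5 7)(11 13) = [10, 1, 6, 3, 0, 7, 4, 5, 8, 9, 12, 13, 2, 11]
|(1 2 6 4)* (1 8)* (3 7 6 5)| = 8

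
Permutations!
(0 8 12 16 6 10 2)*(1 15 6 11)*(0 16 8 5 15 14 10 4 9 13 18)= (0 5 15 6 4 9 13 18)(1 14 10 2 16 11)(8 12)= [5, 14, 16, 3, 9, 15, 4, 7, 12, 13, 2, 1, 8, 18, 10, 6, 11, 17, 0]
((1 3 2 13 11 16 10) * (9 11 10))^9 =((1 3 2 13 10)(9 11 16))^9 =(16)(1 10 13 2 3)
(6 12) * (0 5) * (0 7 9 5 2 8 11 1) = (0 2 8 11 1)(5 7 9)(6 12) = [2, 0, 8, 3, 4, 7, 12, 9, 11, 5, 10, 1, 6]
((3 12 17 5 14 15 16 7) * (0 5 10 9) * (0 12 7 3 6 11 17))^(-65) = (17)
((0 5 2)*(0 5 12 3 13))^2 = (0 3)(12 13)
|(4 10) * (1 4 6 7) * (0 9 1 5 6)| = 15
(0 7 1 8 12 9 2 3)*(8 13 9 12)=(0 7 1 13 9 2 3)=[7, 13, 3, 0, 4, 5, 6, 1, 8, 2, 10, 11, 12, 9]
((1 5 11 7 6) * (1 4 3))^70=((1 5 11 7 6 4 3))^70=(11)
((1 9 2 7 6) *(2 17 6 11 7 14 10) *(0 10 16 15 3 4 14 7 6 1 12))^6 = ((0 10 2 7 11 6 12)(1 9 17)(3 4 14 16 15))^6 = (17)(0 12 6 11 7 2 10)(3 4 14 16 15)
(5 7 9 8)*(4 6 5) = [0, 1, 2, 3, 6, 7, 5, 9, 4, 8] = (4 6 5 7 9 8)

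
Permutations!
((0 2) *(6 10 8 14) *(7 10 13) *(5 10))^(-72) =(5 13 14 10 7 6 8)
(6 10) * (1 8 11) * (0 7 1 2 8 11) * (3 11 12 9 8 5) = (0 7 1 12 9 8)(2 5 3 11)(6 10) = [7, 12, 5, 11, 4, 3, 10, 1, 0, 8, 6, 2, 9]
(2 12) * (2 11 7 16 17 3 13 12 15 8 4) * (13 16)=(2 15 8 4)(3 16 17)(7 13 12 11)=[0, 1, 15, 16, 2, 5, 6, 13, 4, 9, 10, 7, 11, 12, 14, 8, 17, 3]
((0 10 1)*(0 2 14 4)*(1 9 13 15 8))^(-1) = ((0 10 9 13 15 8 1 2 14 4))^(-1) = (0 4 14 2 1 8 15 13 9 10)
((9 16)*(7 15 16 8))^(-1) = ((7 15 16 9 8))^(-1) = (7 8 9 16 15)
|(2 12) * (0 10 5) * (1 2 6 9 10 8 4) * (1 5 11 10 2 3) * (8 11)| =|(0 11 10 8 4 5)(1 3)(2 12 6 9)| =12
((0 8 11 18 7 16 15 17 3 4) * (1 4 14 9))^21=(0 3 18 1 15 8 14 7 4 17 11 9 16)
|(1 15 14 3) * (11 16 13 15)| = |(1 11 16 13 15 14 3)| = 7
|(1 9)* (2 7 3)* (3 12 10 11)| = 6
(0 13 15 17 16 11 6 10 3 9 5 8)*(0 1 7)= (0 13 15 17 16 11 6 10 3 9 5 8 1 7)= [13, 7, 2, 9, 4, 8, 10, 0, 1, 5, 3, 6, 12, 15, 14, 17, 11, 16]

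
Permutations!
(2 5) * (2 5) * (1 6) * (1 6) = (6) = [0, 1, 2, 3, 4, 5, 6]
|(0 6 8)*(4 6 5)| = |(0 5 4 6 8)| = 5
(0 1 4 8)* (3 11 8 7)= [1, 4, 2, 11, 7, 5, 6, 3, 0, 9, 10, 8]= (0 1 4 7 3 11 8)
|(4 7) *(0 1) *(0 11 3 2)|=|(0 1 11 3 2)(4 7)|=10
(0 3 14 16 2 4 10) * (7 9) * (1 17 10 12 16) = [3, 17, 4, 14, 12, 5, 6, 9, 8, 7, 0, 11, 16, 13, 1, 15, 2, 10] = (0 3 14 1 17 10)(2 4 12 16)(7 9)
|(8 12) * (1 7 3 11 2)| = |(1 7 3 11 2)(8 12)| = 10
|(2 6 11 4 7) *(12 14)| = |(2 6 11 4 7)(12 14)| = 10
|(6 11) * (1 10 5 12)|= 4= |(1 10 5 12)(6 11)|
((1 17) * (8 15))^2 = ((1 17)(8 15))^2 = (17)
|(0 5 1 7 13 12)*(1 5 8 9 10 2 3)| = |(0 8 9 10 2 3 1 7 13 12)| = 10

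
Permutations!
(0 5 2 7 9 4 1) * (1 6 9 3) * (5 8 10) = (0 8 10 5 2 7 3 1)(4 6 9) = [8, 0, 7, 1, 6, 2, 9, 3, 10, 4, 5]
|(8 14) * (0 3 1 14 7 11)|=|(0 3 1 14 8 7 11)|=7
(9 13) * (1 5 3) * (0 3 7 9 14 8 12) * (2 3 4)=(0 4 2 3 1 5 7 9 13 14 8 12)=[4, 5, 3, 1, 2, 7, 6, 9, 12, 13, 10, 11, 0, 14, 8]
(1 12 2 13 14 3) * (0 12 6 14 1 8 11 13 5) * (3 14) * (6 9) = (14)(0 12 2 5)(1 9 6 3 8 11 13) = [12, 9, 5, 8, 4, 0, 3, 7, 11, 6, 10, 13, 2, 1, 14]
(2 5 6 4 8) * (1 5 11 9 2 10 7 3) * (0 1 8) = (0 1 5 6 4)(2 11 9)(3 8 10 7) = [1, 5, 11, 8, 0, 6, 4, 3, 10, 2, 7, 9]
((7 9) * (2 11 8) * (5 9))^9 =((2 11 8)(5 9 7))^9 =(11)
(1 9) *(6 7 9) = [0, 6, 2, 3, 4, 5, 7, 9, 8, 1] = (1 6 7 9)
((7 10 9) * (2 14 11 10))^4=((2 14 11 10 9 7))^4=(2 9 11)(7 10 14)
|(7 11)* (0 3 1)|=|(0 3 1)(7 11)|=6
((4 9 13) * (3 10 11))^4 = (3 10 11)(4 9 13)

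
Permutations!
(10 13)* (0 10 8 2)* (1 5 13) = (0 10 1 5 13 8 2) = [10, 5, 0, 3, 4, 13, 6, 7, 2, 9, 1, 11, 12, 8]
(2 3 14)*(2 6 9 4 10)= [0, 1, 3, 14, 10, 5, 9, 7, 8, 4, 2, 11, 12, 13, 6]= (2 3 14 6 9 4 10)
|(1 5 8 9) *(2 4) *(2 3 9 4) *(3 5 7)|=12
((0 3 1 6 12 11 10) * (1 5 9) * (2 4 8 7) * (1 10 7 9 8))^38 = (0 5 9)(1 11 4 12 2 6 7)(3 8 10)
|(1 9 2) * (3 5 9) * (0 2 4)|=|(0 2 1 3 5 9 4)|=7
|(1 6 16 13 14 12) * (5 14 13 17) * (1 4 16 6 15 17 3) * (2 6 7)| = 9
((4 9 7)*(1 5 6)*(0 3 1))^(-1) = (0 6 5 1 3)(4 7 9)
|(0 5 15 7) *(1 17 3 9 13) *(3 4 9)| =|(0 5 15 7)(1 17 4 9 13)| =20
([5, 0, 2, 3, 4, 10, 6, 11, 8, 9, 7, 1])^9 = [7, 10, 2, 3, 4, 11, 6, 0, 8, 9, 1, 5]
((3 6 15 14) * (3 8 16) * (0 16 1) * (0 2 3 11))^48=(16)(1 8 14 15 6 3 2)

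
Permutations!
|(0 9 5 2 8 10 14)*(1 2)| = 8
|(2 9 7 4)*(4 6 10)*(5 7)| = |(2 9 5 7 6 10 4)| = 7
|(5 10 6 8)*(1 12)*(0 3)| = 4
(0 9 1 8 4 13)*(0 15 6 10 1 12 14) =[9, 8, 2, 3, 13, 5, 10, 7, 4, 12, 1, 11, 14, 15, 0, 6] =(0 9 12 14)(1 8 4 13 15 6 10)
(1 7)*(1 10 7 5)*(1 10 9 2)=[0, 5, 1, 3, 4, 10, 6, 9, 8, 2, 7]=(1 5 10 7 9 2)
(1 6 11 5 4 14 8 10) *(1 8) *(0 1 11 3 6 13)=(0 1 13)(3 6)(4 14 11 5)(8 10)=[1, 13, 2, 6, 14, 4, 3, 7, 10, 9, 8, 5, 12, 0, 11]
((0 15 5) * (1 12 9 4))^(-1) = (0 5 15)(1 4 9 12)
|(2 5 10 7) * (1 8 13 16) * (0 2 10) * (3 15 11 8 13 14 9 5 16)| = 12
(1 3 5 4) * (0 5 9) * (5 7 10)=(0 7 10 5 4 1 3 9)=[7, 3, 2, 9, 1, 4, 6, 10, 8, 0, 5]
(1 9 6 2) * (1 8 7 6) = [0, 9, 8, 3, 4, 5, 2, 6, 7, 1] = (1 9)(2 8 7 6)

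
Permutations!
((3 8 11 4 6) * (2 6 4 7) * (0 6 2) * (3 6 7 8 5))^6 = ((0 7)(3 5)(8 11))^6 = (11)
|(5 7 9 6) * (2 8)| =4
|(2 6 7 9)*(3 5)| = 4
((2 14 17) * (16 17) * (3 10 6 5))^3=(2 17 16 14)(3 5 6 10)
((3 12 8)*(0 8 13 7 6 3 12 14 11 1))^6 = ((0 8 12 13 7 6 3 14 11 1))^6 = (0 3 12 11 7)(1 6 8 14 13)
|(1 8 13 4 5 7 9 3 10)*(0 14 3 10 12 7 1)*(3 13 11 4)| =|(0 14 13 3 12 7 9 10)(1 8 11 4 5)| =40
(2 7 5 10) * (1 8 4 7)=(1 8 4 7 5 10 2)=[0, 8, 1, 3, 7, 10, 6, 5, 4, 9, 2]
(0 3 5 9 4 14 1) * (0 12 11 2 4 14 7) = (0 3 5 9 14 1 12 11 2 4 7) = [3, 12, 4, 5, 7, 9, 6, 0, 8, 14, 10, 2, 11, 13, 1]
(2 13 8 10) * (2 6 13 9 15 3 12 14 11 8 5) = [0, 1, 9, 12, 4, 2, 13, 7, 10, 15, 6, 8, 14, 5, 11, 3] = (2 9 15 3 12 14 11 8 10 6 13 5)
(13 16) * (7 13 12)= [0, 1, 2, 3, 4, 5, 6, 13, 8, 9, 10, 11, 7, 16, 14, 15, 12]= (7 13 16 12)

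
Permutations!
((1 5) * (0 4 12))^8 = ((0 4 12)(1 5))^8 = (0 12 4)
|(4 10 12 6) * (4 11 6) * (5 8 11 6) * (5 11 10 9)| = |(4 9 5 8 10 12)| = 6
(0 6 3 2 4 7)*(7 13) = [6, 1, 4, 2, 13, 5, 3, 0, 8, 9, 10, 11, 12, 7] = (0 6 3 2 4 13 7)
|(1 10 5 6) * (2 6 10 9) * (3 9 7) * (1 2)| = |(1 7 3 9)(2 6)(5 10)| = 4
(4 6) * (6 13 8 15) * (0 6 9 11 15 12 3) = [6, 1, 2, 0, 13, 5, 4, 7, 12, 11, 10, 15, 3, 8, 14, 9] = (0 6 4 13 8 12 3)(9 11 15)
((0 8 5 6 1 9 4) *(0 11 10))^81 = ((0 8 5 6 1 9 4 11 10))^81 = (11)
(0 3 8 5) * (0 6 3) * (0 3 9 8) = [3, 1, 2, 0, 4, 6, 9, 7, 5, 8] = (0 3)(5 6 9 8)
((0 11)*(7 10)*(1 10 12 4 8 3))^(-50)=((0 11)(1 10 7 12 4 8 3))^(-50)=(1 3 8 4 12 7 10)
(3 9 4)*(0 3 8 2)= (0 3 9 4 8 2)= [3, 1, 0, 9, 8, 5, 6, 7, 2, 4]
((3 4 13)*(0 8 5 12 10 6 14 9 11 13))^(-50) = ((0 8 5 12 10 6 14 9 11 13 3 4))^(-50) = (0 3 11 14 10 5)(4 13 9 6 12 8)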